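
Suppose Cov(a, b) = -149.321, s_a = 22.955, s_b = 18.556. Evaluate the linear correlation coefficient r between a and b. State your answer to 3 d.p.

-0.351

r = Cov(a,b) / (s_a · s_b) = -149.321 / (22.955 × 18.556)
  = -149.321 / 425.9530 ≈ -0.351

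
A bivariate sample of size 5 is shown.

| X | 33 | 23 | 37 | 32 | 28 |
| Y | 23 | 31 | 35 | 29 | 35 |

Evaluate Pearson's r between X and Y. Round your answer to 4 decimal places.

n = 5, ΣX = 153, ΣY = 153, ΣX² = 4795, ΣY² = 4781, ΣXY = 4675
nΣXY − ΣXΣY = 23375 − 23409 = -34
nΣX² − (ΣX)² = 23975 − 23409 = 566; nΣY² − (ΣY)² = 23905 − 23409 = 496
r = -34 / √(566 × 496) = -34 / 529.8453 ≈ -0.0642

-0.0642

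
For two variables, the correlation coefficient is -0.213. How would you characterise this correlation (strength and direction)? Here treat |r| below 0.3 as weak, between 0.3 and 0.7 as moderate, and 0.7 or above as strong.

weak negative

r = -0.213 < 0 so the relationship is negative.
|r| = 0.213, which falls in the weak range.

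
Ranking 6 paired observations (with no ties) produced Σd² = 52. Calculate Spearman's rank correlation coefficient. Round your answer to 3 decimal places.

ρ = 1 − 6Σd² / [n(n²−1)] = 1 − 6×52 / (6×35)
  = 1 − 312/210 = 1 − 1.4857 ≈ -0.486

-0.486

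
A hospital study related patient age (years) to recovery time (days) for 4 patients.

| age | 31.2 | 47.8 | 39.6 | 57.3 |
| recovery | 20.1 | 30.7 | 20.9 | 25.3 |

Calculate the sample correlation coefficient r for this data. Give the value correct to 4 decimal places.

0.6514

n = 4, Σx = 175.9, Σy = 97, Σx² = 8109.73, Σy² = 2423.4, Σxy = 4371.91
nΣxy − ΣxΣy = 17487.64 − 17062.3 = 425.34
nΣx² − (Σx)² = 32438.92 − 30940.81 = 1498.11; nΣy² − (Σy)² = 9693.6 − 9409 = 284.6
r = 425.34 / √(1498.11 × 284.6) = 425.34 / 652.9641 ≈ 0.6514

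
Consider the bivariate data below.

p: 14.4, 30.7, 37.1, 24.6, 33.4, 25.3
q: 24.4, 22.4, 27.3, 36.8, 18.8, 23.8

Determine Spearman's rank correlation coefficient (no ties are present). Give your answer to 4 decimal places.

-0.3143

Rank p: 1, 4, 6, 2, 5, 3
Rank q: 4, 2, 5, 6, 1, 3
d = rank(p) − rank(q): -3, 2, 1, -4, 4, 0; Σd² = 46
ρ = 1 − 6Σd² / [n(n²−1)] = 1 − 6×46 / (6×35) = 1 − 276/210 ≈ -0.3143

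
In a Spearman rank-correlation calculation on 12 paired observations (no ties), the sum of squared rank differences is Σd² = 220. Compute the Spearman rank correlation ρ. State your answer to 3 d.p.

ρ = 1 − 6Σd² / [n(n²−1)] = 1 − 6×220 / (12×143)
  = 1 − 1320/1716 = 1 − 0.7692 ≈ 0.231

0.231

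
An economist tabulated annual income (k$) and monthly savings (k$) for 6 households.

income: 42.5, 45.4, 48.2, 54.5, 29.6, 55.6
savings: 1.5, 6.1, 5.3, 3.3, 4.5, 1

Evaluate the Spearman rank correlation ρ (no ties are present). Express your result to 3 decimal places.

-0.371

Rank income: 2, 3, 4, 5, 1, 6
Rank savings: 2, 6, 5, 3, 4, 1
d = rank(income) − rank(savings): 0, -3, -1, 2, -3, 5; Σd² = 48
ρ = 1 − 6Σd² / [n(n²−1)] = 1 − 6×48 / (6×35) = 1 − 288/210 ≈ -0.371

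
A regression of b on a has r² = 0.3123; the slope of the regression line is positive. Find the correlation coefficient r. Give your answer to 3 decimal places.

|r| = √0.3123 = 0.559
The association is positive, so r = 0.559.

0.559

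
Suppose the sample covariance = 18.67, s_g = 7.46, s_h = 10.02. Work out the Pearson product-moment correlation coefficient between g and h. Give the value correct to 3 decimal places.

0.250

r = Cov(g,h) / (s_g · s_h) = 18.67 / (7.46 × 10.02)
  = 18.67 / 74.7492 ≈ 0.250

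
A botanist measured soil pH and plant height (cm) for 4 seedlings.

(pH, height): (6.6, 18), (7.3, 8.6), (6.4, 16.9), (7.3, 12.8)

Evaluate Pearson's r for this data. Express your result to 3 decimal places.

-0.878

n = 4, Σx = 27.6, Σy = 56.3, Σx² = 191.1, Σy² = 847.41, Σxy = 383.18
nΣxy − ΣxΣy = 1532.72 − 1553.88 = -21.16
nΣx² − (Σx)² = 764.4 − 761.76 = 2.64; nΣy² − (Σy)² = 3389.64 − 3169.69 = 219.95
r = -21.16 / √(2.64 × 219.95) = -21.16 / 24.0971 ≈ -0.878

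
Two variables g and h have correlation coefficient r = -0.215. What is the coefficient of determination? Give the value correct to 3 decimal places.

r² = (-0.215)² = 0.046

0.046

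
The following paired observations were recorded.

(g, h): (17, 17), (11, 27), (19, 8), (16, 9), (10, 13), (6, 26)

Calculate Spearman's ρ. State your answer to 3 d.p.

-0.600

Rank g: 5, 3, 6, 4, 2, 1
Rank h: 4, 6, 1, 2, 3, 5
d = rank(g) − rank(h): 1, -3, 5, 2, -1, -4; Σd² = 56
ρ = 1 − 6Σd² / [n(n²−1)] = 1 − 6×56 / (6×35) = 1 − 336/210 ≈ -0.600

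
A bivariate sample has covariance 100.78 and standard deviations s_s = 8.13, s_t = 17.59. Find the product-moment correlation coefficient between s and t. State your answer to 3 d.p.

r = Cov(s,t) / (s_s · s_t) = 100.78 / (8.13 × 17.59)
  = 100.78 / 143.0067 ≈ 0.705

0.705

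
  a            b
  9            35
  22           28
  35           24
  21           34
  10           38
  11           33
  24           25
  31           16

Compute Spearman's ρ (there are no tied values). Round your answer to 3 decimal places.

Rank a: 1, 5, 8, 4, 2, 3, 6, 7
Rank b: 7, 4, 2, 6, 8, 5, 3, 1
d = rank(a) − rank(b): -6, 1, 6, -2, -6, -2, 3, 6; Σd² = 162
ρ = 1 − 6Σd² / [n(n²−1)] = 1 − 6×162 / (8×63) = 1 − 972/504 ≈ -0.929

-0.929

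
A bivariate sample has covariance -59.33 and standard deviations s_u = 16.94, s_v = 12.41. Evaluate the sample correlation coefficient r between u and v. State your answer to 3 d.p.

-0.282

r = Cov(u,v) / (s_u · s_v) = -59.33 / (16.94 × 12.41)
  = -59.33 / 210.2254 ≈ -0.282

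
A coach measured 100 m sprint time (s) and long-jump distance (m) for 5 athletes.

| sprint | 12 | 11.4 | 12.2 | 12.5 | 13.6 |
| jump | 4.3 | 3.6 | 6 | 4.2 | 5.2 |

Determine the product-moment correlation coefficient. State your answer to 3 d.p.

0.503

n = 5, Σx = 61.7, Σy = 23.3, Σx² = 764.01, Σy² = 112.13, Σxy = 289.06
nΣxy − ΣxΣy = 1445.3 − 1437.61 = 7.69
nΣx² − (Σx)² = 3820.05 − 3806.89 = 13.16; nΣy² − (Σy)² = 560.65 − 542.89 = 17.76
r = 7.69 / √(13.16 × 17.76) = 7.69 / 15.2880 ≈ 0.503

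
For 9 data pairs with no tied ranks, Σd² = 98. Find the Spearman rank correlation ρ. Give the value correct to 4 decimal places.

0.1833

ρ = 1 − 6Σd² / [n(n²−1)] = 1 − 6×98 / (9×80)
  = 1 − 588/720 = 1 − 0.81667 ≈ 0.1833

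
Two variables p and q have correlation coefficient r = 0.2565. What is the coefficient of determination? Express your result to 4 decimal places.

r² = (0.2565)² = 0.0658

0.0658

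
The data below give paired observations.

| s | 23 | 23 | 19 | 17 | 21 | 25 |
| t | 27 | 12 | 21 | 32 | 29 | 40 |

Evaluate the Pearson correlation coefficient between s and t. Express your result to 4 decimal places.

n = 6, Σs = 128, Σt = 161, Σs² = 2774, Σt² = 4779, Σst = 3449
nΣst − ΣsΣt = 20694 − 20608 = 86
nΣs² − (Σs)² = 16644 − 16384 = 260; nΣt² − (Σt)² = 28674 − 25921 = 2753
r = 86 / √(260 × 2753) = 86 / 846.0378 ≈ 0.1017

0.1017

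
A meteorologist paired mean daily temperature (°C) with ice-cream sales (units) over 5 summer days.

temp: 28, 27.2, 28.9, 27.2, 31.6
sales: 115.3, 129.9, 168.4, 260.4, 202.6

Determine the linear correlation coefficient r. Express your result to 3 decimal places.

n = 5, Σx = 142.9, Σy = 876.6, Σx² = 4097.45, Σy² = 167381.58, Σxy = 25113.48
nΣxy − ΣxΣy = 125567.4 − 125266.14 = 301.26
nΣx² − (Σx)² = 20487.25 − 20420.41 = 66.84; nΣy² − (Σy)² = 836907.9 − 768427.56 = 68480.34
r = 301.26 / √(66.84 × 68480.34) = 301.26 / 2139.4452 ≈ 0.141

0.141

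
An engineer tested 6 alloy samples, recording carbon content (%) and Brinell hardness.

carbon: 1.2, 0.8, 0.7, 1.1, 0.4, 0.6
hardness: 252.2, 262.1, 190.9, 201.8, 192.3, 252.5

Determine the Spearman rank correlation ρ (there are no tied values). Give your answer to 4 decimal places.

0.2571

Rank carbon: 6, 4, 3, 5, 1, 2
Rank hardness: 4, 6, 1, 3, 2, 5
d = rank(carbon) − rank(hardness): 2, -2, 2, 2, -1, -3; Σd² = 26
ρ = 1 − 6Σd² / [n(n²−1)] = 1 − 6×26 / (6×35) = 1 − 156/210 ≈ 0.2571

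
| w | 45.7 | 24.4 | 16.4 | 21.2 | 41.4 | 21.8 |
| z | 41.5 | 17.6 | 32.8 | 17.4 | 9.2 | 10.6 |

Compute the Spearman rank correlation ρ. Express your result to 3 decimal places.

Rank w: 6, 4, 1, 2, 5, 3
Rank z: 6, 4, 5, 3, 1, 2
d = rank(w) − rank(z): 0, 0, -4, -1, 4, 1; Σd² = 34
ρ = 1 − 6Σd² / [n(n²−1)] = 1 − 6×34 / (6×35) = 1 − 204/210 ≈ 0.029

0.029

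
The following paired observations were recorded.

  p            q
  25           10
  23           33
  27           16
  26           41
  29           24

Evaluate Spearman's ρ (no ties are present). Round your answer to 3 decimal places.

-0.100

Rank p: 2, 1, 4, 3, 5
Rank q: 1, 4, 2, 5, 3
d = rank(p) − rank(q): 1, -3, 2, -2, 2; Σd² = 22
ρ = 1 − 6Σd² / [n(n²−1)] = 1 − 6×22 / (5×24) = 1 − 132/120 ≈ -0.100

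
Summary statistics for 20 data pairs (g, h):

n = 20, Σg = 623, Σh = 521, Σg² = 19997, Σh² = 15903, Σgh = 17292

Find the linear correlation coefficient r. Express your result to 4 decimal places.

r = (nΣgh − ΣgΣh) / √[(nΣg² − (Σg)²)(nΣh² − (Σh)²)]
Numerator: 20×17292 − 623×521 = 21257
Denominator: √[(399940 − 388129)(318060 − 271441)] = √[11811 × 46619] = 23465.2298
r = 21257 / 23465.2298 ≈ 0.9059

0.9059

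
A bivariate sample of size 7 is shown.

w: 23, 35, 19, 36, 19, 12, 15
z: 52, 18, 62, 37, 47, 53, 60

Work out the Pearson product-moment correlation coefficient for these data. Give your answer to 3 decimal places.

n = 7, Σw = 159, Σz = 329, Σw² = 4141, Σz² = 16859, Σwz = 6765
nΣwz − ΣwΣz = 47355 − 52311 = -4956
nΣw² − (Σw)² = 28987 − 25281 = 3706; nΣz² − (Σz)² = 118013 − 108241 = 9772
r = -4956 / √(3706 × 9772) = -4956 / 6017.8927 ≈ -0.824

-0.824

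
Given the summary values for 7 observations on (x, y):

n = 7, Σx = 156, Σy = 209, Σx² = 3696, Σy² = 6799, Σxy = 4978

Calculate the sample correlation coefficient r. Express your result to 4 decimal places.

r = (nΣxy − ΣxΣy) / √[(nΣx² − (Σx)²)(nΣy² − (Σy)²)]
Numerator: 7×4978 − 156×209 = 2242
Denominator: √[(25872 − 24336)(47593 − 43681)] = √[1536 × 3912] = 2451.2919
r = 2242 / 2451.2919 ≈ 0.9146

0.9146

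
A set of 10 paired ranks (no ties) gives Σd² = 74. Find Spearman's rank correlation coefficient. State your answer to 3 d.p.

0.552

ρ = 1 − 6Σd² / [n(n²−1)] = 1 − 6×74 / (10×99)
  = 1 − 444/990 = 1 − 0.4485 ≈ 0.552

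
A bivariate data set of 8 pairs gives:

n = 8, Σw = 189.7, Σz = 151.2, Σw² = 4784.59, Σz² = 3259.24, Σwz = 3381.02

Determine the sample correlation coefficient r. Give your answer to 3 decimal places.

r = (nΣwz − ΣwΣz) / √[(nΣw² − (Σw)²)(nΣz² − (Σz)²)]
Numerator: 8×3381.02 − 189.7×151.2 = -1634.48
Denominator: √[(38276.72 − 35986.09)(26073.92 − 22861.44)] = √[2290.63 × 3212.48] = 2712.6745
r = -1634.48 / 2712.6745 ≈ -0.603

-0.603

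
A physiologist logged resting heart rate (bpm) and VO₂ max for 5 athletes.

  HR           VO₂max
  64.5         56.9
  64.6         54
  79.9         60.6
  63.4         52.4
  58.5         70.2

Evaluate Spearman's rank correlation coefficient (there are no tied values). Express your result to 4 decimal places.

Rank HR: 3, 4, 5, 2, 1
Rank VO₂max: 3, 2, 4, 1, 5
d = rank(HR) − rank(VO₂max): 0, 2, 1, 1, -4; Σd² = 22
ρ = 1 − 6Σd² / [n(n²−1)] = 1 − 6×22 / (5×24) = 1 − 132/120 ≈ -0.1000

-0.1000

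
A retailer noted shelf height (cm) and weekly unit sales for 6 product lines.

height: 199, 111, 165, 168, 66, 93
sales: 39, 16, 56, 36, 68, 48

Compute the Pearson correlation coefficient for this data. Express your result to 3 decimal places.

n = 6, Σx = 802, Σy = 263, Σx² = 120376, Σy² = 13137, Σxy = 33777
nΣxy − ΣxΣy = 202662 − 210926 = -8264
nΣx² − (Σx)² = 722256 − 643204 = 79052; nΣy² − (Σy)² = 78822 − 69169 = 9653
r = -8264 / √(79052 × 9653) = -8264 / 27624.0648 ≈ -0.299

-0.299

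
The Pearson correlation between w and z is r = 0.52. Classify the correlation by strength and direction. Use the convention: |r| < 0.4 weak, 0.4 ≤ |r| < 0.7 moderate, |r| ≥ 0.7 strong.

r = 0.52 > 0 so the relationship is positive.
|r| = 0.52, which falls in the moderate range.

moderate positive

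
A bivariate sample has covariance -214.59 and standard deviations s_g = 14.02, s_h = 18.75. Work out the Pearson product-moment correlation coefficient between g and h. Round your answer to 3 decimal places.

r = Cov(g,h) / (s_g · s_h) = -214.59 / (14.02 × 18.75)
  = -214.59 / 262.8750 ≈ -0.816

-0.816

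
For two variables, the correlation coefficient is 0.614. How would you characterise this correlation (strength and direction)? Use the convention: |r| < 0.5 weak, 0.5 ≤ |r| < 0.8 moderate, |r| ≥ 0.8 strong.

r = 0.614 > 0 so the relationship is positive.
|r| = 0.614, which falls in the moderate range.

moderate positive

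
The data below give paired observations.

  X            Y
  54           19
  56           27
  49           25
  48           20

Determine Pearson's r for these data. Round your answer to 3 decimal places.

0.307

n = 4, ΣX = 207, ΣY = 91, ΣX² = 10757, ΣY² = 2115, ΣXY = 4723
nΣXY − ΣXΣY = 18892 − 18837 = 55
nΣX² − (ΣX)² = 43028 − 42849 = 179; nΣY² − (ΣY)² = 8460 − 8281 = 179
r = 55 / √(179 × 179) = 55 / 179.0000 ≈ 0.307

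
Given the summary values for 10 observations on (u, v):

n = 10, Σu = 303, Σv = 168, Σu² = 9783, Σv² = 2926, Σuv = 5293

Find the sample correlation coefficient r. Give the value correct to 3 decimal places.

0.811

r = (nΣuv − ΣuΣv) / √[(nΣu² − (Σu)²)(nΣv² − (Σv)²)]
Numerator: 10×5293 − 303×168 = 2026
Denominator: √[(97830 − 91809)(29260 − 28224)] = √[6021 × 1036] = 2497.5500
r = 2026 / 2497.5500 ≈ 0.811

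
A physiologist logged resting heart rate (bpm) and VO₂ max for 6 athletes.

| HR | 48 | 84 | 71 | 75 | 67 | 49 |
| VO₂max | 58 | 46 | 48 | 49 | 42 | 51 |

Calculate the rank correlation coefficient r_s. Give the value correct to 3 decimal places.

Rank HR: 1, 6, 4, 5, 3, 2
Rank VO₂max: 6, 2, 3, 4, 1, 5
d = rank(HR) − rank(VO₂max): -5, 4, 1, 1, 2, -3; Σd² = 56
ρ = 1 − 6Σd² / [n(n²−1)] = 1 − 6×56 / (6×35) = 1 − 336/210 ≈ -0.600

-0.600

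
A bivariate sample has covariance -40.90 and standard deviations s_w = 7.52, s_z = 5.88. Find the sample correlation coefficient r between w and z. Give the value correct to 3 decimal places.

r = Cov(w,z) / (s_w · s_z) = -40.90 / (7.52 × 5.88)
  = -40.90 / 44.2176 ≈ -0.925

-0.925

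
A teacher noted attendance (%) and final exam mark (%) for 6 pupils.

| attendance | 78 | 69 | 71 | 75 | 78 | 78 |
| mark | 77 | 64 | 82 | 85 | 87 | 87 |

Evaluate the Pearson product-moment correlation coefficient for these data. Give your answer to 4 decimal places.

0.6908

n = 6, Σx = 449, Σy = 482, Σx² = 33679, Σy² = 39112, Σxy = 36191
nΣxy − ΣxΣy = 217146 − 216418 = 728
nΣx² − (Σx)² = 202074 − 201601 = 473; nΣy² − (Σy)² = 234672 − 232324 = 2348
r = 728 / √(473 × 2348) = 728 / 1053.8520 ≈ 0.6908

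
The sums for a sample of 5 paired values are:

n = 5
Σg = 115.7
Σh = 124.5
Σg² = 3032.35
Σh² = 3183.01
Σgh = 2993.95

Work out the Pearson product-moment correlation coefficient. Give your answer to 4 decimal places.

r = (nΣgh − ΣgΣh) / √[(nΣg² − (Σg)²)(nΣh² − (Σh)²)]
Numerator: 5×2993.95 − 115.7×124.5 = 565.1
Denominator: √[(15161.75 − 13386.49)(15915.05 − 15500.25)] = √[1775.26 × 414.8] = 858.1246
r = 565.1 / 858.1246 ≈ 0.6585

0.6585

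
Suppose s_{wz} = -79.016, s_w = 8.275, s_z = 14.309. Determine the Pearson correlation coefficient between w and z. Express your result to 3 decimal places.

-0.667

r = Cov(w,z) / (s_w · s_z) = -79.016 / (8.275 × 14.309)
  = -79.016 / 118.4070 ≈ -0.667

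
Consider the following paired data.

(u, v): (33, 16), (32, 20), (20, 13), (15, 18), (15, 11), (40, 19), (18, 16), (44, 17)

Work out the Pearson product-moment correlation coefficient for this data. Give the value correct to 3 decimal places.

0.544

n = 8, Σu = 217, Σv = 130, Σu² = 6823, Σv² = 2176, Σuv = 3659
nΣuv − ΣuΣv = 29272 − 28210 = 1062
nΣu² − (Σu)² = 54584 − 47089 = 7495; nΣv² − (Σv)² = 17408 − 16900 = 508
r = 1062 / √(7495 × 508) = 1062 / 1951.2714 ≈ 0.544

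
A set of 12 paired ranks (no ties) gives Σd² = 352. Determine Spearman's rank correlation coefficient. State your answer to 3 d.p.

-0.231

ρ = 1 − 6Σd² / [n(n²−1)] = 1 − 6×352 / (12×143)
  = 1 − 2112/1716 = 1 − 1.2308 ≈ -0.231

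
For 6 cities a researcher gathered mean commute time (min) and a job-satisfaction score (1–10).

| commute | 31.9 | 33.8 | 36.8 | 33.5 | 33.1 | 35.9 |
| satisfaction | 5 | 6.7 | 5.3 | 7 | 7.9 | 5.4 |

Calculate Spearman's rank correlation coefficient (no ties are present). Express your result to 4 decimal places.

Rank commute: 1, 4, 6, 3, 2, 5
Rank satisfaction: 1, 4, 2, 5, 6, 3
d = rank(commute) − rank(satisfaction): 0, 0, 4, -2, -4, 2; Σd² = 40
ρ = 1 − 6Σd² / [n(n²−1)] = 1 − 6×40 / (6×35) = 1 − 240/210 ≈ -0.1429

-0.1429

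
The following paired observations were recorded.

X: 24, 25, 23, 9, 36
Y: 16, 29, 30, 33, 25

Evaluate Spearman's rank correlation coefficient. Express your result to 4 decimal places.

Rank X: 3, 4, 2, 1, 5
Rank Y: 1, 3, 4, 5, 2
d = rank(X) − rank(Y): 2, 1, -2, -4, 3; Σd² = 34
ρ = 1 − 6Σd² / [n(n²−1)] = 1 − 6×34 / (5×24) = 1 − 204/120 ≈ -0.7000

-0.7000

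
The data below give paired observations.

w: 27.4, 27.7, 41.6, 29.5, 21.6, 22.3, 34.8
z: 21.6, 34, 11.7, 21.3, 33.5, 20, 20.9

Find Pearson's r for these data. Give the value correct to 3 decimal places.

-0.676

n = 7, Σw = 204.9, Σz = 163, Σw² = 6293.75, Σz² = 4172.2, Σwz = 4545.63
nΣwz − ΣwΣz = 31819.41 − 33398.7 = -1579.29
nΣw² − (Σw)² = 44056.25 − 41984.01 = 2072.24; nΣz² − (Σz)² = 29205.4 − 26569 = 2636.4
r = -1579.29 / √(2072.24 × 2636.4) = -1579.29 / 2337.3604 ≈ -0.676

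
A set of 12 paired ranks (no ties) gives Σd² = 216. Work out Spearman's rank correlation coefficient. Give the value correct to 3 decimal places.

ρ = 1 − 6Σd² / [n(n²−1)] = 1 − 6×216 / (12×143)
  = 1 − 1296/1716 = 1 − 0.7552 ≈ 0.245

0.245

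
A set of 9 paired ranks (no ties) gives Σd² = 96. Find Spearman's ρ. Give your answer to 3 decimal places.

0.200

ρ = 1 − 6Σd² / [n(n²−1)] = 1 − 6×96 / (9×80)
  = 1 − 576/720 = 1 − 0.8000 ≈ 0.200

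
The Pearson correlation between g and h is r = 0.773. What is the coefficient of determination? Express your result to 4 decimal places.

0.5975

r² = (0.773)² = 0.5975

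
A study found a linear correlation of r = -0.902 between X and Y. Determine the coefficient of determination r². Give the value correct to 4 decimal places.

0.8136

r² = (-0.902)² = 0.8136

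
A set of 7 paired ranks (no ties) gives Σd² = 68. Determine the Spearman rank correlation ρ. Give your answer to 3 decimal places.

-0.214

ρ = 1 − 6Σd² / [n(n²−1)] = 1 − 6×68 / (7×48)
  = 1 − 408/336 = 1 − 1.2143 ≈ -0.214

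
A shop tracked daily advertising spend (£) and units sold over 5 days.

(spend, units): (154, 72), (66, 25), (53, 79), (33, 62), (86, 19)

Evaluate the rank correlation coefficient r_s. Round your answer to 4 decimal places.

Rank spend: 5, 3, 2, 1, 4
Rank units: 4, 2, 5, 3, 1
d = rank(spend) − rank(units): 1, 1, -3, -2, 3; Σd² = 24
ρ = 1 − 6Σd² / [n(n²−1)] = 1 − 6×24 / (5×24) = 1 − 144/120 ≈ -0.2000

-0.2000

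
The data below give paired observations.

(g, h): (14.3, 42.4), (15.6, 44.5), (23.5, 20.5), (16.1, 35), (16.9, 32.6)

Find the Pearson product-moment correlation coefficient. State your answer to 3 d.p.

n = 5, Σg = 86.4, Σh = 175, Σg² = 1544.92, Σh² = 6486.02, Σgh = 2896.71
nΣgh − ΣgΣh = 14483.55 − 15120 = -636.45
nΣg² − (Σg)² = 7724.6 − 7464.96 = 259.64; nΣh² − (Σh)² = 32430.1 − 30625 = 1805.1
r = -636.45 / √(259.64 × 1805.1) = -636.45 / 684.5993 ≈ -0.930

-0.930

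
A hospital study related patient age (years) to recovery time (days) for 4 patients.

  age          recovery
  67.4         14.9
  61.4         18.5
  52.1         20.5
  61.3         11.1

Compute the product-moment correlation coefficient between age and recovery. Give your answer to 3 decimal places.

-0.600

n = 4, Σx = 242.2, Σy = 65, Σx² = 14784.82, Σy² = 1107.72, Σxy = 3888.64
nΣxy − ΣxΣy = 15554.56 − 15743 = -188.44
nΣx² − (Σx)² = 59139.28 − 58660.84 = 478.44; nΣy² − (Σy)² = 4430.88 − 4225 = 205.88
r = -188.44 / √(478.44 × 205.88) = -188.44 / 313.8491 ≈ -0.600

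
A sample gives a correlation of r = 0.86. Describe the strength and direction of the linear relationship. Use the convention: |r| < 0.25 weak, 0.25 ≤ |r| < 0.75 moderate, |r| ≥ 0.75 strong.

r = 0.86 > 0 so the relationship is positive.
|r| = 0.86, which falls in the strong range.

strong positive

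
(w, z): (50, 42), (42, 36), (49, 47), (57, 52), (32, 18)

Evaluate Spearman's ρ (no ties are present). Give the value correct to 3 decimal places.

0.900

Rank w: 4, 2, 3, 5, 1
Rank z: 3, 2, 4, 5, 1
d = rank(w) − rank(z): 1, 0, -1, 0, 0; Σd² = 2
ρ = 1 − 6Σd² / [n(n²−1)] = 1 − 6×2 / (5×24) = 1 − 12/120 ≈ 0.900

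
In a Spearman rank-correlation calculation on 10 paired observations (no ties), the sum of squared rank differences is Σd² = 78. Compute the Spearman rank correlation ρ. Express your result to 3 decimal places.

ρ = 1 − 6Σd² / [n(n²−1)] = 1 − 6×78 / (10×99)
  = 1 − 468/990 = 1 − 0.4727 ≈ 0.527

0.527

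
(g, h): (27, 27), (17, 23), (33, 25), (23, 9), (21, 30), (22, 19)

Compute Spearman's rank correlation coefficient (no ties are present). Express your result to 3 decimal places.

Rank g: 5, 1, 6, 4, 2, 3
Rank h: 5, 3, 4, 1, 6, 2
d = rank(g) − rank(h): 0, -2, 2, 3, -4, 1; Σd² = 34
ρ = 1 − 6Σd² / [n(n²−1)] = 1 − 6×34 / (6×35) = 1 − 204/210 ≈ 0.029

0.029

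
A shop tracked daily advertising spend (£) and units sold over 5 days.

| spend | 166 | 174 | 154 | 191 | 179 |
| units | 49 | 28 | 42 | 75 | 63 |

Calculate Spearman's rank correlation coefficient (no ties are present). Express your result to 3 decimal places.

Rank spend: 2, 3, 1, 5, 4
Rank units: 3, 1, 2, 5, 4
d = rank(spend) − rank(units): -1, 2, -1, 0, 0; Σd² = 6
ρ = 1 − 6Σd² / [n(n²−1)] = 1 − 6×6 / (5×24) = 1 − 36/120 ≈ 0.700

0.700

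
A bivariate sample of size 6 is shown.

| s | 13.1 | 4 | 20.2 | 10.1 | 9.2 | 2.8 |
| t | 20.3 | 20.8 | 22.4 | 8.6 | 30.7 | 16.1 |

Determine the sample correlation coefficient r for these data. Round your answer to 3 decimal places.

n = 6, Σs = 59.4, Σt = 118.9, Σs² = 790.14, Σt² = 2622.15, Σst = 1215.99
nΣst − ΣsΣt = 7295.94 − 7062.66 = 233.28
nΣs² − (Σs)² = 4740.84 − 3528.36 = 1212.48; nΣt² − (Σt)² = 15732.9 − 14137.21 = 1595.69
r = 233.28 / √(1212.48 × 1595.69) = 233.28 / 1390.9501 ≈ 0.168

0.168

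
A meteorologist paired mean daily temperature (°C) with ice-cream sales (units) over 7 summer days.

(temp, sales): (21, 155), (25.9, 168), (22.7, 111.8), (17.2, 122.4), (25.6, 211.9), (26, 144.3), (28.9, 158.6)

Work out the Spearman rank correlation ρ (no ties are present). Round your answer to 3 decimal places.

0.429

Rank temp: 2, 5, 3, 1, 4, 6, 7
Rank sales: 4, 6, 1, 2, 7, 3, 5
d = rank(temp) − rank(sales): -2, -1, 2, -1, -3, 3, 2; Σd² = 32
ρ = 1 − 6Σd² / [n(n²−1)] = 1 − 6×32 / (7×48) = 1 − 192/336 ≈ 0.429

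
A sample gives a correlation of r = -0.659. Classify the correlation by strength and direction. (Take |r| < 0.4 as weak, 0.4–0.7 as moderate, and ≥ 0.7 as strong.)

r = -0.659 < 0 so the relationship is negative.
|r| = 0.659, which falls in the moderate range.

moderate negative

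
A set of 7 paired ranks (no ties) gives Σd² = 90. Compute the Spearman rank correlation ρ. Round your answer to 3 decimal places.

ρ = 1 − 6Σd² / [n(n²−1)] = 1 − 6×90 / (7×48)
  = 1 − 540/336 = 1 − 1.6071 ≈ -0.607

-0.607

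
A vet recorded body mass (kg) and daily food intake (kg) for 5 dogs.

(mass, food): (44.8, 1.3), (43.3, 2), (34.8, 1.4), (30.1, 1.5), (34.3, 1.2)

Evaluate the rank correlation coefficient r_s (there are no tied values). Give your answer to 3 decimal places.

Rank mass: 5, 4, 3, 1, 2
Rank food: 2, 5, 3, 4, 1
d = rank(mass) − rank(food): 3, -1, 0, -3, 1; Σd² = 20
ρ = 1 − 6Σd² / [n(n²−1)] = 1 − 6×20 / (5×24) = 1 − 120/120 ≈ 0.000

0.000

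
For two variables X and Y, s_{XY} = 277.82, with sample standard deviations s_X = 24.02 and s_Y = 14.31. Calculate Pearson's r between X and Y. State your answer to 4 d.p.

r = Cov(X,Y) / (s_X · s_Y) = 277.82 / (24.02 × 14.31)
  = 277.82 / 343.7262 ≈ 0.8083

0.8083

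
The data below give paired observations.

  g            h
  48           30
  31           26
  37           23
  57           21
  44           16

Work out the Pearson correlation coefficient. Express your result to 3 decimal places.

-0.173

n = 5, Σg = 217, Σh = 116, Σg² = 9819, Σh² = 2802, Σgh = 4998
nΣgh − ΣgΣh = 24990 − 25172 = -182
nΣg² − (Σg)² = 49095 − 47089 = 2006; nΣh² − (Σh)² = 14010 − 13456 = 554
r = -182 / √(2006 × 554) = -182 / 1054.1935 ≈ -0.173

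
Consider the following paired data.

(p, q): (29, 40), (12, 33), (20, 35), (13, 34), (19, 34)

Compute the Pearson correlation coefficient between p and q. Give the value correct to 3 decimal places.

n = 5, Σp = 93, Σq = 176, Σp² = 1915, Σq² = 6226, Σpq = 3344
nΣpq − ΣpΣq = 16720 − 16368 = 352
nΣp² − (Σp)² = 9575 − 8649 = 926; nΣq² − (Σq)² = 31130 − 30976 = 154
r = 352 / √(926 × 154) = 352 / 377.6294 ≈ 0.932

0.932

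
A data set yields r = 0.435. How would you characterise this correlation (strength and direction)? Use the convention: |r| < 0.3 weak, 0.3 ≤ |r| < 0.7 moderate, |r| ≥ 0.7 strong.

r = 0.435 > 0 so the relationship is positive.
|r| = 0.435, which falls in the moderate range.

moderate positive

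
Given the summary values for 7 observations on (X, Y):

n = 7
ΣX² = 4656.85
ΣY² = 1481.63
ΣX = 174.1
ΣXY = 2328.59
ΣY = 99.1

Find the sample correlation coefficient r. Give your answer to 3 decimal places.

-0.849

r = (nΣXY − ΣXΣY) / √[(nΣX² − (ΣX)²)(nΣY² − (ΣY)²)]
Numerator: 7×2328.59 − 174.1×99.1 = -953.18
Denominator: √[(32597.95 − 30310.81)(10371.41 − 9820.81)] = √[2287.14 × 550.6] = 1122.1850
r = -953.18 / 1122.1850 ≈ -0.849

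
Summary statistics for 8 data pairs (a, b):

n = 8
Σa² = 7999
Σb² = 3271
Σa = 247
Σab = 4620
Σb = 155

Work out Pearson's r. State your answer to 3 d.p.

-0.524

r = (nΣab − ΣaΣb) / √[(nΣa² − (Σa)²)(nΣb² − (Σb)²)]
Numerator: 8×4620 − 247×155 = -1325
Denominator: √[(63992 − 61009)(26168 − 24025)] = √[2983 × 2143] = 2528.3530
r = -1325 / 2528.3530 ≈ -0.524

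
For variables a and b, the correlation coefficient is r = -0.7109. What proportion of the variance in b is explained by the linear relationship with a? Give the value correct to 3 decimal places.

r² = (-0.7109)² = 0.505

0.505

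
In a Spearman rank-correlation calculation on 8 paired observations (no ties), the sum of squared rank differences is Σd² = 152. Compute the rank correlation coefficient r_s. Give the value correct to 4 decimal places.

-0.8095

ρ = 1 − 6Σd² / [n(n²−1)] = 1 − 6×152 / (8×63)
  = 1 − 912/504 = 1 − 1.80952 ≈ -0.8095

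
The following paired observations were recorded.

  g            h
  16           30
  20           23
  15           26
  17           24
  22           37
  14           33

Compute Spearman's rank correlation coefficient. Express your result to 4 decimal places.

-0.0857

Rank g: 3, 5, 2, 4, 6, 1
Rank h: 4, 1, 3, 2, 6, 5
d = rank(g) − rank(h): -1, 4, -1, 2, 0, -4; Σd² = 38
ρ = 1 − 6Σd² / [n(n²−1)] = 1 − 6×38 / (6×35) = 1 − 228/210 ≈ -0.0857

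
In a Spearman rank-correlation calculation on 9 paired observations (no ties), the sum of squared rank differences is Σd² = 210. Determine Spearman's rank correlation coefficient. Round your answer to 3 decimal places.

ρ = 1 − 6Σd² / [n(n²−1)] = 1 − 6×210 / (9×80)
  = 1 − 1260/720 = 1 − 1.7500 ≈ -0.750

-0.750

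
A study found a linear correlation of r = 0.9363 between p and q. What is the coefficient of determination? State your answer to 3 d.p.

0.877

r² = (0.9363)² = 0.877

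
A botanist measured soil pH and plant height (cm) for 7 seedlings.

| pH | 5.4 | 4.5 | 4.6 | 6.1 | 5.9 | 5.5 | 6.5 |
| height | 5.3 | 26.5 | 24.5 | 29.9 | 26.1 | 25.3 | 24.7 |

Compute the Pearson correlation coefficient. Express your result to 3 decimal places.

0.110

n = 7, Σx = 38.5, Σy = 162.3, Σx² = 215.09, Σy² = 4155.99, Σxy = 896.65
nΣxy − ΣxΣy = 6276.55 − 6248.55 = 28
nΣx² − (Σx)² = 1505.63 − 1482.25 = 23.38; nΣy² − (Σy)² = 29091.93 − 26341.29 = 2750.64
r = 28 / √(23.38 × 2750.64) = 28 / 253.5941 ≈ 0.110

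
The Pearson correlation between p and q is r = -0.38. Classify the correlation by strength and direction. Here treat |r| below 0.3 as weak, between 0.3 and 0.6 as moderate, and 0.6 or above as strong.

r = -0.38 < 0 so the relationship is negative.
|r| = 0.38, which falls in the moderate range.

moderate negative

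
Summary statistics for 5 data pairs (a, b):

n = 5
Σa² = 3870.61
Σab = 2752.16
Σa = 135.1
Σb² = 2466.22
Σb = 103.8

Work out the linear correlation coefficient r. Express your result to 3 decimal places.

-0.201

r = (nΣab − ΣaΣb) / √[(nΣa² − (Σa)²)(nΣb² − (Σb)²)]
Numerator: 5×2752.16 − 135.1×103.8 = -262.58
Denominator: √[(19353.05 − 18252.01)(12331.1 − 10774.44)] = √[1101.04 × 1556.66] = 1309.1772
r = -262.58 / 1309.1772 ≈ -0.201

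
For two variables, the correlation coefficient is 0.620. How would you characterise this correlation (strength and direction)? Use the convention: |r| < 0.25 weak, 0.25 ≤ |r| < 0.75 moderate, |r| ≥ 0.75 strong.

moderate positive

r = 0.620 > 0 so the relationship is positive.
|r| = 0.620, which falls in the moderate range.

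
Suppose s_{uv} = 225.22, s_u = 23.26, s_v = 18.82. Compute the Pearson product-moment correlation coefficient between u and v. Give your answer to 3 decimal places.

0.514

r = Cov(u,v) / (s_u · s_v) = 225.22 / (23.26 × 18.82)
  = 225.22 / 437.7532 ≈ 0.514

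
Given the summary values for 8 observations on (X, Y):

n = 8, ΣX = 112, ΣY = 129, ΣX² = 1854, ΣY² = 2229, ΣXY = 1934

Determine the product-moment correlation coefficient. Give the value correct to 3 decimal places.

r = (nΣXY − ΣXΣY) / √[(nΣX² − (ΣX)²)(nΣY² − (ΣY)²)]
Numerator: 8×1934 − 112×129 = 1024
Denominator: √[(14832 − 12544)(17832 − 16641)] = √[2288 × 1191] = 1650.7598
r = 1024 / 1650.7598 ≈ 0.620

0.620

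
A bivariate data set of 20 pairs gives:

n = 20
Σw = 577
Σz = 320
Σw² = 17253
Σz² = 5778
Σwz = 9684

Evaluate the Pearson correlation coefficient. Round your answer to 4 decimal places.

r = (nΣwz − ΣwΣz) / √[(nΣw² − (Σw)²)(nΣz² − (Σz)²)]
Numerator: 20×9684 − 577×320 = 9040
Denominator: √[(345060 − 332929)(115560 − 102400)] = √[12131 × 13160] = 12635.0291
r = 9040 / 12635.0291 ≈ 0.7155

0.7155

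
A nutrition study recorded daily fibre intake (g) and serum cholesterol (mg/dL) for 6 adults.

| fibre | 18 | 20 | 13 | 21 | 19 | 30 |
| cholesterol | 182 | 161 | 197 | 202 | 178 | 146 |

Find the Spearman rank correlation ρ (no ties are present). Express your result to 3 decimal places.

-0.429

Rank fibre: 2, 4, 1, 5, 3, 6
Rank cholesterol: 4, 2, 5, 6, 3, 1
d = rank(fibre) − rank(cholesterol): -2, 2, -4, -1, 0, 5; Σd² = 50
ρ = 1 − 6Σd² / [n(n²−1)] = 1 − 6×50 / (6×35) = 1 − 300/210 ≈ -0.429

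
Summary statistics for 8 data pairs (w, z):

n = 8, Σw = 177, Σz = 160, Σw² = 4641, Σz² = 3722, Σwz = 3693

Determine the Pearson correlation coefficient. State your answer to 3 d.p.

r = (nΣwz − ΣwΣz) / √[(nΣw² − (Σw)²)(nΣz² − (Σz)²)]
Numerator: 8×3693 − 177×160 = 1224
Denominator: √[(37128 − 31329)(29776 − 25600)] = √[5799 × 4176] = 4921.0389
r = 1224 / 4921.0389 ≈ 0.249

0.249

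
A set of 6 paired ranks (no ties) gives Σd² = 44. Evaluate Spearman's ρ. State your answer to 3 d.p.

-0.257

ρ = 1 − 6Σd² / [n(n²−1)] = 1 − 6×44 / (6×35)
  = 1 − 264/210 = 1 − 1.2571 ≈ -0.257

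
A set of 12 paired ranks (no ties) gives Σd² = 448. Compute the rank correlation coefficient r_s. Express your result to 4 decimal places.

-0.5664

ρ = 1 − 6Σd² / [n(n²−1)] = 1 − 6×448 / (12×143)
  = 1 − 2688/1716 = 1 − 1.56643 ≈ -0.5664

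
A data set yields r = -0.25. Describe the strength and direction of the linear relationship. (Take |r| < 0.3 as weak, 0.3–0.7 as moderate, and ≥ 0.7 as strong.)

r = -0.25 < 0 so the relationship is negative.
|r| = 0.25, which falls in the weak range.

weak negative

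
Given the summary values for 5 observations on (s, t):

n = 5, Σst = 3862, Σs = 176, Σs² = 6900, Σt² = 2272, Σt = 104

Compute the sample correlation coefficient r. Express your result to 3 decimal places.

r = (nΣst − ΣsΣt) / √[(nΣs² − (Σs)²)(nΣt² − (Σt)²)]
Numerator: 5×3862 − 176×104 = 1006
Denominator: √[(34500 − 30976)(11360 − 10816)] = √[3524 × 544] = 1384.5779
r = 1006 / 1384.5779 ≈ 0.727

0.727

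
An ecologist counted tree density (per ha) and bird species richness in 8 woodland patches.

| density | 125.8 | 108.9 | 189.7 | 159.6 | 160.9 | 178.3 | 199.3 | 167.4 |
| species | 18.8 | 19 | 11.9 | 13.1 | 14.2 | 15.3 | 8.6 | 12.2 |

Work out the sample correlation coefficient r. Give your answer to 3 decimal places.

-0.903

n = 8, Σx = 1289.9, Σy = 113.1, Σx² = 214566.05, Σy² = 1686.19, Σxy = 17551.36
nΣxy − ΣxΣy = 140410.88 − 145887.69 = -5476.81
nΣx² − (Σx)² = 1716528.4 − 1663842.01 = 52686.39; nΣy² − (Σy)² = 13489.52 − 12791.61 = 697.91
r = -5476.81 / √(52686.39 × 697.91) = -5476.81 / 6063.8567 ≈ -0.903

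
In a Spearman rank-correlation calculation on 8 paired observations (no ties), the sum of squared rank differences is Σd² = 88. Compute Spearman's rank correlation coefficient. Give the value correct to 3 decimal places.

ρ = 1 − 6Σd² / [n(n²−1)] = 1 − 6×88 / (8×63)
  = 1 − 528/504 = 1 − 1.0476 ≈ -0.048

-0.048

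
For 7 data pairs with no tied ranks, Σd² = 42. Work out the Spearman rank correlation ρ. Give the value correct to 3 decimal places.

ρ = 1 − 6Σd² / [n(n²−1)] = 1 − 6×42 / (7×48)
  = 1 − 252/336 = 1 − 0.7500 ≈ 0.250

0.250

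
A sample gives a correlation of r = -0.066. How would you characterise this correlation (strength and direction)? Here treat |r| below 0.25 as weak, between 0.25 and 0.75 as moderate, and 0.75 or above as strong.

r = -0.066 < 0 so the relationship is negative.
|r| = 0.066, which falls in the weak range.

weak negative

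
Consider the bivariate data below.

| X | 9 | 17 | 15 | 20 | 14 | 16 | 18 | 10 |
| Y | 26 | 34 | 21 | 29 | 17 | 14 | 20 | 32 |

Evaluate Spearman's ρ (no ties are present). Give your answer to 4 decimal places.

Rank X: 1, 6, 4, 8, 3, 5, 7, 2
Rank Y: 5, 8, 4, 6, 2, 1, 3, 7
d = rank(X) − rank(Y): -4, -2, 0, 2, 1, 4, 4, -5; Σd² = 82
ρ = 1 − 6Σd² / [n(n²−1)] = 1 − 6×82 / (8×63) = 1 − 492/504 ≈ 0.0238

0.0238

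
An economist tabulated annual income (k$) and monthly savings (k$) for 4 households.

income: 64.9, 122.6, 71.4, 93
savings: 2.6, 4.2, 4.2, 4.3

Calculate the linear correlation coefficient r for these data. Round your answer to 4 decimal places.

n = 4, Σx = 351.9, Σy = 15.3, Σx² = 32989.73, Σy² = 60.53, Σxy = 1383.44
nΣxy − ΣxΣy = 5533.76 − 5384.07 = 149.69
nΣx² − (Σx)² = 131958.92 − 123833.61 = 8125.31; nΣy² − (Σy)² = 242.12 − 234.09 = 8.03
r = 149.69 / √(8125.31 × 8.03) = 149.69 / 255.4334 ≈ 0.5860

0.5860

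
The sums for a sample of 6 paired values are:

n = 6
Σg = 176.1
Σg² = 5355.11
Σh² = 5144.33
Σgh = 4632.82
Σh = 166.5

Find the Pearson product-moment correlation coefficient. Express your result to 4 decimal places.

r = (nΣgh − ΣgΣh) / √[(nΣg² − (Σg)²)(nΣh² − (Σh)²)]
Numerator: 6×4632.82 − 176.1×166.5 = -1523.73
Denominator: √[(32130.66 − 31011.21)(30865.98 − 27722.25)] = √[1119.45 × 3143.73] = 1875.9660
r = -1523.73 / 1875.9660 ≈ -0.8122

-0.8122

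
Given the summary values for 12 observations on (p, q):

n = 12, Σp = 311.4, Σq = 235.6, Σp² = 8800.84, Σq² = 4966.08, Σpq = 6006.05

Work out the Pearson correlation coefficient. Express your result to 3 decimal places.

-0.218

r = (nΣpq − ΣpΣq) / √[(nΣp² − (Σp)²)(nΣq² − (Σq)²)]
Numerator: 12×6006.05 − 311.4×235.6 = -1293.24
Denominator: √[(105610.08 − 96969.96)(59592.96 − 55507.36)] = √[8640.12 × 4085.6] = 5941.3866
r = -1293.24 / 5941.3866 ≈ -0.218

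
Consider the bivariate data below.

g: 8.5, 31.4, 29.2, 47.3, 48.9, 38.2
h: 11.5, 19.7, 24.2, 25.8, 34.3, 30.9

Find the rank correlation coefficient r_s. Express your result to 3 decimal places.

0.886

Rank g: 1, 3, 2, 5, 6, 4
Rank h: 1, 2, 3, 4, 6, 5
d = rank(g) − rank(h): 0, 1, -1, 1, 0, -1; Σd² = 4
ρ = 1 − 6Σd² / [n(n²−1)] = 1 − 6×4 / (6×35) = 1 − 24/210 ≈ 0.886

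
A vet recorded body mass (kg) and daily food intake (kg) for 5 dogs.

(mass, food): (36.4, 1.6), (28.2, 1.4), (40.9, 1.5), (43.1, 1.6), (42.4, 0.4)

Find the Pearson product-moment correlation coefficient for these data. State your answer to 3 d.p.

-0.263

n = 5, Σx = 191, Σy = 6.5, Σx² = 7448.38, Σy² = 9.49, Σxy = 244.99
nΣxy − ΣxΣy = 1224.95 − 1241.5 = -16.55
nΣx² − (Σx)² = 37241.9 − 36481 = 760.9; nΣy² − (Σy)² = 47.45 − 42.25 = 5.2
r = -16.55 / √(760.9 × 5.2) = -16.55 / 62.9021 ≈ -0.263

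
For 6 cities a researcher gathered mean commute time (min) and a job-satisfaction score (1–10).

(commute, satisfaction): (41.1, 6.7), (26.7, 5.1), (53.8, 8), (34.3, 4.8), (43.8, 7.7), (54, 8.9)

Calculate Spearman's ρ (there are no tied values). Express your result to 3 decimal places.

0.943

Rank commute: 3, 1, 5, 2, 4, 6
Rank satisfaction: 3, 2, 5, 1, 4, 6
d = rank(commute) − rank(satisfaction): 0, -1, 0, 1, 0, 0; Σd² = 2
ρ = 1 − 6Σd² / [n(n²−1)] = 1 − 6×2 / (6×35) = 1 − 12/210 ≈ 0.943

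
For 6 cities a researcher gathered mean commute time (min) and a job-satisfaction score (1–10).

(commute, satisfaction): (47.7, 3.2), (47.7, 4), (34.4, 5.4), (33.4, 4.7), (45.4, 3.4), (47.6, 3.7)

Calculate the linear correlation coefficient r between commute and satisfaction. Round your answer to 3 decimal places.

n = 6, Σx = 256.2, Σy = 24.4, Σx² = 11176.42, Σy² = 102.74, Σxy = 1016.66
nΣxy − ΣxΣy = 6099.96 − 6251.28 = -151.32
nΣx² − (Σx)² = 67058.52 − 65638.44 = 1420.08; nΣy² − (Σy)² = 616.44 − 595.36 = 21.08
r = -151.32 / √(1420.08 × 21.08) = -151.32 / 173.0182 ≈ -0.875

-0.875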